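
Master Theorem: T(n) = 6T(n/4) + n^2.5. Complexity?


a=6, b=4, c=2.5. log_4(6)=1.292 < c=2.5. Case 3: O(n^c) = O(n^2.500)
Complexity: O(n^2.500)


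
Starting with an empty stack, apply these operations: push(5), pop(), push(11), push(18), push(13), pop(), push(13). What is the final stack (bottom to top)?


push(5) -> [5]
pop() returns 5 -> []
push(11) -> [11]
push(18) -> [11, 18]
push(13) -> [11, 18, 13]
pop() returns 13 -> [11, 18]
push(13) -> [11, 18, 13]
Final stack (bottom to top): [11, 18, 13]


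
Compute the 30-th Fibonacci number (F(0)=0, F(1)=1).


F(n)=F(n-1)+F(n-2)
...F(28)=317811, F(29)=514229, F(30)=832040


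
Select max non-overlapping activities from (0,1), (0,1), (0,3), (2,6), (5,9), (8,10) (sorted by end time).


Greedy: pick earliest-ending, then skip overlaps.
Selected (3 activities): [(0, 1), (2, 6), (8, 10)]


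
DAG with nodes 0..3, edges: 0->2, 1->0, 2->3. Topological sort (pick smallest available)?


Kahn's algorithm, process smallest node first
Order: [1, 0, 2, 3]


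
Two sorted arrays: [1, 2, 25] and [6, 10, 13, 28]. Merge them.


Compare heads, take smaller each step.
Merged: [1, 2, 6, 10, 13, 25, 28]


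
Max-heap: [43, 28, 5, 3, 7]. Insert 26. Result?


Append 26: [43, 28, 5, 3, 7, 26]
Bubble up: swap idx 5(26) with idx 2(5)
Result: [43, 28, 26, 3, 7, 5]


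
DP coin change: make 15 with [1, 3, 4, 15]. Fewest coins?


dp[0]=0; dp[i]=1+min(dp[i-c] for c in coins)
...dp[10]=3, dp[11]=3, dp[12]=3, dp[13]=4, dp[14]=4, dp[15]=1
Minimum coins for 15 = 1


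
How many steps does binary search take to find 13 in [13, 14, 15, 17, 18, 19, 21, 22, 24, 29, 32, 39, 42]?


Search for 13:
[0,12] mid=6 arr[6]=21
[0,5] mid=2 arr[2]=15
[0,1] mid=0 arr[0]=13
Total: 3 comparisons


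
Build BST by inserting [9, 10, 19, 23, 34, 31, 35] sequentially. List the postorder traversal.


Root = 9; build tree by BST insertion.
Postorder traversal: [31, 35, 34, 23, 19, 10, 9]


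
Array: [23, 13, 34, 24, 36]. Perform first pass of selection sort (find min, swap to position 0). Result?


After one pass: [13, 23, 34, 24, 36]


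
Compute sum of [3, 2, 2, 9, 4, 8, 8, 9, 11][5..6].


Prefix sums: [0, 3, 5, 7, 16, 20, 28, 36, 45, 56]
Sum[5..6] = prefix[7] - prefix[5] = 36 - 20 = 16


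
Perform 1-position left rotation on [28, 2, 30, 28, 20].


Left rotate by 1: [2, 30, 28, 20, 28]


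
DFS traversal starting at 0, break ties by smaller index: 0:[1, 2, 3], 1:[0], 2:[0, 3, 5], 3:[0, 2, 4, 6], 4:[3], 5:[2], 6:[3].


DFS stack-based: start with [0]
Visit order: [0, 1, 2, 3, 4, 6, 5]


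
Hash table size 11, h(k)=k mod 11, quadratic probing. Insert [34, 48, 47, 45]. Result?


Insertions: 34->slot 1; 48->slot 4; 47->slot 3; 45->slot 2
Table: [None, 34, 45, 47, 48, None, None, None, None, None, None]


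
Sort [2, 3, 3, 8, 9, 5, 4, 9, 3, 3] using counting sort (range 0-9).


Count array: [0, 0, 1, 4, 1, 1, 0, 0, 1, 2]
Reconstruct: [2, 3, 3, 3, 3, 4, 5, 8, 9, 9]


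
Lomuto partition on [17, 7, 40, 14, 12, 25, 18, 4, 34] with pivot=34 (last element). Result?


Elements <= 34 go left of pivot.
Result: [17, 7, 14, 12, 25, 18, 4, 34, 40], pivot at index 7


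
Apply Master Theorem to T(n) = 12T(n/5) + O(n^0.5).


a=12, b=5, c=0.5. log_5(12)=1.544 > c=0.5. Case 1: O(n^log_b(a)) = O(n^1.544)
Complexity: O(n^1.544)


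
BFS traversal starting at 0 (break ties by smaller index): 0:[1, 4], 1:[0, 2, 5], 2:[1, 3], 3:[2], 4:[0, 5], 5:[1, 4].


BFS queue: start with [0]
Visit order: [0, 1, 4, 2, 5, 3]


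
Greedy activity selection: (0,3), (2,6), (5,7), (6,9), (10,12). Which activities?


Greedy: pick earliest-ending, then skip overlaps.
Selected (3 activities): [(0, 3), (5, 7), (10, 12)]


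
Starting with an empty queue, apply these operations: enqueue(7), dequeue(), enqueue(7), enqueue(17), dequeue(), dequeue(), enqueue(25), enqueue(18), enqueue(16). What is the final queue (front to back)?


enqueue(7) -> [7]
dequeue() returns 7 -> []
enqueue(7) -> [7]
enqueue(17) -> [7, 17]
dequeue() returns 7 -> [17]
dequeue() returns 17 -> []
enqueue(25) -> [25]
enqueue(18) -> [25, 18]
enqueue(16) -> [25, 18, 16]
Final queue (front to back): [25, 18, 16]


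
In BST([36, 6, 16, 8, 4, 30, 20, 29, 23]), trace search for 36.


BST root = 36
Search for 36: compare at each node
Path: [36]


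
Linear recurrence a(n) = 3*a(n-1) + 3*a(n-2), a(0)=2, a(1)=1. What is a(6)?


Build bottom-up:
...a(4)=117, a(5)=441, a(6)=3*441+3*117=1674


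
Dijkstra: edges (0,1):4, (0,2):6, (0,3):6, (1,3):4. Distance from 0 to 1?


Dijkstra from 0:
Distances: {0: 0, 1: 4, 2: 6, 3: 6}
Shortest distance to 1 = 4, path = [0, 1]


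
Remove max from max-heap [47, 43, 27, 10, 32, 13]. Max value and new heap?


Max = 47
Replace root with last, heapify down
Resulting heap: [43, 32, 27, 10, 13]


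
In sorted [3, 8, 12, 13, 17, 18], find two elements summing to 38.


Two pointers: lo=0, hi=5
No pair sums to 38


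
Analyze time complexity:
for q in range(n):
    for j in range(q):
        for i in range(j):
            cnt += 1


Per nesting level: O(n) * O(n) [triangular over q] * O(n) [triangular over j] = O(n^3)
Complexity: O(n^3)


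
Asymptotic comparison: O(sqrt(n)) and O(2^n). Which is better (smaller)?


sublinear grows slower than exponential
O(sqrt(n)) is asymptotically smaller; O(2^n) grows faster


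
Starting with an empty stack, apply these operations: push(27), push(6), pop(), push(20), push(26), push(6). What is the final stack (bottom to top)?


push(27) -> [27]
push(6) -> [27, 6]
pop() returns 6 -> [27]
push(20) -> [27, 20]
push(26) -> [27, 20, 26]
push(6) -> [27, 20, 26, 6]
Final stack (bottom to top): [27, 20, 26, 6]


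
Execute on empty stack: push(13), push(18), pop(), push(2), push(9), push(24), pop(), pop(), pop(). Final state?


push(13) -> [13]
push(18) -> [13, 18]
pop() returns 18 -> [13]
push(2) -> [13, 2]
push(9) -> [13, 2, 9]
push(24) -> [13, 2, 9, 24]
pop() returns 24 -> [13, 2, 9]
pop() returns 9 -> [13, 2]
pop() returns 2 -> [13]
Final stack (bottom to top): [13]


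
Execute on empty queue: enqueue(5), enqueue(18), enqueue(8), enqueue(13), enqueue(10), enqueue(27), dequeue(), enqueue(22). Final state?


enqueue(5) -> [5]
enqueue(18) -> [5, 18]
enqueue(8) -> [5, 18, 8]
enqueue(13) -> [5, 18, 8, 13]
enqueue(10) -> [5, 18, 8, 13, 10]
enqueue(27) -> [5, 18, 8, 13, 10, 27]
dequeue() returns 5 -> [18, 8, 13, 10, 27]
enqueue(22) -> [18, 8, 13, 10, 27, 22]
Final queue (front to back): [18, 8, 13, 10, 27, 22]


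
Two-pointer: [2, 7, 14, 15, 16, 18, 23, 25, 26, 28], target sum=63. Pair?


Two pointers: lo=0, hi=9
No pair sums to 63


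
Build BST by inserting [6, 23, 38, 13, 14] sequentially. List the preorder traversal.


Root = 6; build tree by BST insertion.
Preorder traversal: [6, 23, 13, 14, 38]


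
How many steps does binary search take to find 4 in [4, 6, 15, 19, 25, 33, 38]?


Search for 4:
[0,6] mid=3 arr[3]=19
[0,2] mid=1 arr[1]=6
[0,0] mid=0 arr[0]=4
Total: 3 comparisons


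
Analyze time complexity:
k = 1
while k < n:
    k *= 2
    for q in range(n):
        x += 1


Per nesting level: O(log n) * O(n) = O(n log n)
Complexity: O(n log n)


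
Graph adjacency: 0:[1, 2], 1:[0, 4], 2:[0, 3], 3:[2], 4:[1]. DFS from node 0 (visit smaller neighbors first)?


DFS stack-based: start with [0]
Visit order: [0, 1, 4, 2, 3]


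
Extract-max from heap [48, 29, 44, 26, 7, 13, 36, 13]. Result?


Max = 48
Replace root with last, heapify down
Resulting heap: [44, 29, 36, 26, 7, 13, 13]


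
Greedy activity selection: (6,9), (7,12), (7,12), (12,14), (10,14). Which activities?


Greedy: pick earliest-ending, then skip overlaps.
Selected (2 activities): [(6, 9), (12, 14)]


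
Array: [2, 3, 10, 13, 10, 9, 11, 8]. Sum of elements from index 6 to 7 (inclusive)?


Prefix sums: [0, 2, 5, 15, 28, 38, 47, 58, 66]
Sum[6..7] = prefix[8] - prefix[6] = 66 - 47 = 19


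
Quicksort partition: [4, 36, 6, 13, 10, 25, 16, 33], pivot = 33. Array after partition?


Elements <= 33 go left of pivot.
Result: [4, 6, 13, 10, 25, 16, 33, 36], pivot at index 6


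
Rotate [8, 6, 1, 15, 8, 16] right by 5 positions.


Right rotate by 5: [6, 1, 15, 8, 16, 8]


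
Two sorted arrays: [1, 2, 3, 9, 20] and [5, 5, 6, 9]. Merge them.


Compare heads, take smaller each step.
Merged: [1, 2, 3, 5, 5, 6, 9, 9, 20]


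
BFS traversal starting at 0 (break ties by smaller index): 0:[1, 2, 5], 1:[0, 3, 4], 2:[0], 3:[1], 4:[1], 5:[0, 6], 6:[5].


BFS queue: start with [0]
Visit order: [0, 1, 2, 5, 3, 4, 6]


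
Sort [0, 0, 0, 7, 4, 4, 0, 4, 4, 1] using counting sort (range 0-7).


Count array: [4, 1, 0, 0, 4, 0, 0, 1]
Reconstruct: [0, 0, 0, 0, 1, 4, 4, 4, 4, 7]


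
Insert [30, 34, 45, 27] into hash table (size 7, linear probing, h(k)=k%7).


Insertions: 30->slot 2; 34->slot 6; 45->slot 3; 27->slot 0
Table: [27, None, 30, 45, None, None, 34]


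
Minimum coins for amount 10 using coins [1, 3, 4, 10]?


dp[0]=0; dp[i]=1+min(dp[i-c] for c in coins)
...dp[5]=2, dp[6]=2, dp[7]=2, dp[8]=2, dp[9]=3, dp[10]=1
Minimum coins for 10 = 1


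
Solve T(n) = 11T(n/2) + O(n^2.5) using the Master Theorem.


a=11, b=2, c=2.5. log_2(11)=3.459 > c=2.5. Case 1: O(n^log_b(a)) = O(n^3.459)
Complexity: O(n^3.459)


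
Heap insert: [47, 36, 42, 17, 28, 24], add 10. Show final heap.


Append 10: [47, 36, 42, 17, 28, 24, 10]
Bubble up: no swaps needed
Result: [47, 36, 42, 17, 28, 24, 10]


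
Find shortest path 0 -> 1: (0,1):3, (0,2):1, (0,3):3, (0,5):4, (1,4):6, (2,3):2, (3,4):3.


Dijkstra from 0:
Distances: {0: 0, 1: 3, 2: 1, 3: 3, 4: 6, 5: 4}
Shortest distance to 1 = 3, path = [0, 1]


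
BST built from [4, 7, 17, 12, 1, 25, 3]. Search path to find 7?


BST root = 4
Search for 7: compare at each node
Path: [4, 7]


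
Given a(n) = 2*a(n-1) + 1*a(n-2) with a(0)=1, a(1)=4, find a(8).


Build bottom-up:
...a(6)=309, a(7)=746, a(8)=2*746+1*309=1801


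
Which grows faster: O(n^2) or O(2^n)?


quadratic grows slower than exponential
O(n^2) is asymptotically smaller; O(2^n) grows faster


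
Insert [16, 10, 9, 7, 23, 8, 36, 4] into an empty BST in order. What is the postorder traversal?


Root = 16; build tree by BST insertion.
Postorder traversal: [4, 8, 7, 9, 10, 36, 23, 16]


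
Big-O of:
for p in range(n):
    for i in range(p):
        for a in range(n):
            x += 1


Per nesting level: O(n) * O(n) [triangular over p] * O(n) = O(n^3)
Complexity: O(n^3)


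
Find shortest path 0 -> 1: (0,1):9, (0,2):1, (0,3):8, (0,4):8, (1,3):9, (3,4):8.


Dijkstra from 0:
Distances: {0: 0, 1: 9, 2: 1, 3: 8, 4: 8}
Shortest distance to 1 = 9, path = [0, 1]


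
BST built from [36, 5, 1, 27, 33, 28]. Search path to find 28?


BST root = 36
Search for 28: compare at each node
Path: [36, 5, 27, 33, 28]


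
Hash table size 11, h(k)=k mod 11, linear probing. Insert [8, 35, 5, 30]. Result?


Insertions: 8->slot 8; 35->slot 2; 5->slot 5; 30->slot 9
Table: [None, None, 35, None, None, 5, None, None, 8, 30, None]


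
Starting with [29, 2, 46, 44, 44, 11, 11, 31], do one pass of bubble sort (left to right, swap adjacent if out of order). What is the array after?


After one pass: [2, 29, 44, 44, 11, 11, 31, 46]


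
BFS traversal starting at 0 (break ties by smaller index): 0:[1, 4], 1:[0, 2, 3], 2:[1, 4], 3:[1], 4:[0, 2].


BFS queue: start with [0]
Visit order: [0, 1, 4, 2, 3]


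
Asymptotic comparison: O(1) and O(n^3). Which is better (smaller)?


constant grows slower than cubic
O(1) is asymptotically smaller; O(n^3) grows faster


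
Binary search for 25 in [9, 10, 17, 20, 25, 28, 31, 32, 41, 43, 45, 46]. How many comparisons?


Search for 25:
[0,11] mid=5 arr[5]=28
[0,4] mid=2 arr[2]=17
[3,4] mid=3 arr[3]=20
[4,4] mid=4 arr[4]=25
Total: 4 comparisons


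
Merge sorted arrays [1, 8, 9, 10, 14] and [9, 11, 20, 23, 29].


Compare heads, take smaller each step.
Merged: [1, 8, 9, 9, 10, 11, 14, 20, 23, 29]


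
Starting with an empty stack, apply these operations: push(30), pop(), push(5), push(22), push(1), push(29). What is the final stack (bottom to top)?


push(30) -> [30]
pop() returns 30 -> []
push(5) -> [5]
push(22) -> [5, 22]
push(1) -> [5, 22, 1]
push(29) -> [5, 22, 1, 29]
Final stack (bottom to top): [5, 22, 1, 29]


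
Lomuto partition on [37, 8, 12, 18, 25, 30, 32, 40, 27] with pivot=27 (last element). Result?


Elements <= 27 go left of pivot.
Result: [8, 12, 18, 25, 27, 30, 32, 40, 37], pivot at index 4


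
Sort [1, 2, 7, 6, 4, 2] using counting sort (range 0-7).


Count array: [0, 1, 2, 0, 1, 0, 1, 1]
Reconstruct: [1, 2, 2, 4, 6, 7]


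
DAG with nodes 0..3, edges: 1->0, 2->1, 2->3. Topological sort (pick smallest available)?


Kahn's algorithm, process smallest node first
Order: [2, 1, 0, 3]


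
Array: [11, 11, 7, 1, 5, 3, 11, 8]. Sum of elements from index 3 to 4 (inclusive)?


Prefix sums: [0, 11, 22, 29, 30, 35, 38, 49, 57]
Sum[3..4] = prefix[5] - prefix[3] = 35 - 29 = 6


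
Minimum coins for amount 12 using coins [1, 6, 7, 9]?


dp[0]=0; dp[i]=1+min(dp[i-c] for c in coins)
...dp[7]=1, dp[8]=2, dp[9]=1, dp[10]=2, dp[11]=3, dp[12]=2
Minimum coins for 12 = 2


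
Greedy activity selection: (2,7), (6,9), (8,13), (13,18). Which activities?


Greedy: pick earliest-ending, then skip overlaps.
Selected (3 activities): [(2, 7), (8, 13), (13, 18)]


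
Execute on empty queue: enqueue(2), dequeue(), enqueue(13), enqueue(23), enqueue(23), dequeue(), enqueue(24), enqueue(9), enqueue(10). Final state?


enqueue(2) -> [2]
dequeue() returns 2 -> []
enqueue(13) -> [13]
enqueue(23) -> [13, 23]
enqueue(23) -> [13, 23, 23]
dequeue() returns 13 -> [23, 23]
enqueue(24) -> [23, 23, 24]
enqueue(9) -> [23, 23, 24, 9]
enqueue(10) -> [23, 23, 24, 9, 10]
Final queue (front to back): [23, 23, 24, 9, 10]


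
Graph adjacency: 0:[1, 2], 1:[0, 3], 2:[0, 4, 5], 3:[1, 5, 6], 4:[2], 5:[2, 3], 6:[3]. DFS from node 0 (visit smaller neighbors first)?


DFS stack-based: start with [0]
Visit order: [0, 1, 3, 5, 2, 4, 6]


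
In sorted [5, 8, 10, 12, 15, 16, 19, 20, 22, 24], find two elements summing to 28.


Two pointers: lo=0, hi=9
Found pair: (8, 20) summing to 28


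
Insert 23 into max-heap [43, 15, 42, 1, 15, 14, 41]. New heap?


Append 23: [43, 15, 42, 1, 15, 14, 41, 23]
Bubble up: swap idx 7(23) with idx 3(1); swap idx 3(23) with idx 1(15)
Result: [43, 23, 42, 15, 15, 14, 41, 1]


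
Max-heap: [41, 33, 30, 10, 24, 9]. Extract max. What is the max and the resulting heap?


Max = 41
Replace root with last, heapify down
Resulting heap: [33, 24, 30, 10, 9]


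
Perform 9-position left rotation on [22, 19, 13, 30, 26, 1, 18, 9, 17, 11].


Left rotate by 9: [11, 22, 19, 13, 30, 26, 1, 18, 9, 17]


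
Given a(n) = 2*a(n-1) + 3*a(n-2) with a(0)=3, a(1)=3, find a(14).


Build bottom-up:
...a(12)=797163, a(13)=2391483, a(14)=2*2391483+3*797163=7174455


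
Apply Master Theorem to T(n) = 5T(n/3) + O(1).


a=5, b=3, c=0. log_3(5)=1.465 > c=0. Case 1: O(n^log_b(a)) = O(n^1.465)
Complexity: O(n^1.465)


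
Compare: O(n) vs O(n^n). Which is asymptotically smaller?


linear grows slower than n^n
O(n) is asymptotically smaller; O(n^n) grows faster


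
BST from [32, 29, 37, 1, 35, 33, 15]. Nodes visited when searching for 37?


BST root = 32
Search for 37: compare at each node
Path: [32, 37]


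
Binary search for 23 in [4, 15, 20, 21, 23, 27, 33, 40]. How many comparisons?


Search for 23:
[0,7] mid=3 arr[3]=21
[4,7] mid=5 arr[5]=27
[4,4] mid=4 arr[4]=23
Total: 3 comparisons


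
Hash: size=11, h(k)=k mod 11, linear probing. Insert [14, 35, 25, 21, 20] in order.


Insertions: 14->slot 3; 35->slot 2; 25->slot 4; 21->slot 10; 20->slot 9
Table: [None, None, 35, 14, 25, None, None, None, None, 20, 21]


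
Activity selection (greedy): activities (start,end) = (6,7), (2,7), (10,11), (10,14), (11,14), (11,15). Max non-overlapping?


Greedy: pick earliest-ending, then skip overlaps.
Selected (3 activities): [(6, 7), (10, 11), (11, 14)]


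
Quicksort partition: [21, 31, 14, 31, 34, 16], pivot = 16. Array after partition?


Elements <= 16 go left of pivot.
Result: [14, 16, 21, 31, 34, 31], pivot at index 1


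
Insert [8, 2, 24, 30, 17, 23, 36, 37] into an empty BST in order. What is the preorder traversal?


Root = 8; build tree by BST insertion.
Preorder traversal: [8, 2, 24, 17, 23, 30, 36, 37]


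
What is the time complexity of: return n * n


Analysis: constant-time operation, no loop
Complexity: O(1)


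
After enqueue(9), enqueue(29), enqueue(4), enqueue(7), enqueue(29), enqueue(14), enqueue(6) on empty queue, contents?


enqueue(9) -> [9]
enqueue(29) -> [9, 29]
enqueue(4) -> [9, 29, 4]
enqueue(7) -> [9, 29, 4, 7]
enqueue(29) -> [9, 29, 4, 7, 29]
enqueue(14) -> [9, 29, 4, 7, 29, 14]
enqueue(6) -> [9, 29, 4, 7, 29, 14, 6]
Final queue (front to back): [9, 29, 4, 7, 29, 14, 6]


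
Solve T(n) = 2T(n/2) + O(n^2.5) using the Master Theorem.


a=2, b=2, c=2.5. log_2(2)=1 < c=2.5. Case 3: O(n^c) = O(n^2.500)
Complexity: O(n^2.500)


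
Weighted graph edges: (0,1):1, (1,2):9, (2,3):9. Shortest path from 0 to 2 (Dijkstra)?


Dijkstra from 0:
Distances: {0: 0, 1: 1, 2: 10, 3: 19}
Shortest distance to 2 = 10, path = [0, 1, 2]


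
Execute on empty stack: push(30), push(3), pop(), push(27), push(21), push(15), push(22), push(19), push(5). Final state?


push(30) -> [30]
push(3) -> [30, 3]
pop() returns 3 -> [30]
push(27) -> [30, 27]
push(21) -> [30, 27, 21]
push(15) -> [30, 27, 21, 15]
push(22) -> [30, 27, 21, 15, 22]
push(19) -> [30, 27, 21, 15, 22, 19]
push(5) -> [30, 27, 21, 15, 22, 19, 5]
Final stack (bottom to top): [30, 27, 21, 15, 22, 19, 5]


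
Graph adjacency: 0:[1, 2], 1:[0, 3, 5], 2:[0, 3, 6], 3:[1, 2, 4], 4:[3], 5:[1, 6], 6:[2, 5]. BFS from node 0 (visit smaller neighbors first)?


BFS queue: start with [0]
Visit order: [0, 1, 2, 3, 5, 6, 4]


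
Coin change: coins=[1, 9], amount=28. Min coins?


dp[0]=0; dp[i]=1+min(dp[i-c] for c in coins)
...dp[23]=7, dp[24]=8, dp[25]=9, dp[26]=10, dp[27]=3, dp[28]=4
Minimum coins for 28 = 4


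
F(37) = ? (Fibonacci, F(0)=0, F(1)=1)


F(n)=F(n-1)+F(n-2)
...F(35)=9227465, F(36)=14930352, F(37)=24157817


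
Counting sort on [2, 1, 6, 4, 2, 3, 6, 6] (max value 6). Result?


Count array: [0, 1, 2, 1, 1, 0, 3]
Reconstruct: [1, 2, 2, 3, 4, 6, 6, 6]


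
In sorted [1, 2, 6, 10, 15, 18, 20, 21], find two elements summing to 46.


Two pointers: lo=0, hi=7
No pair sums to 46


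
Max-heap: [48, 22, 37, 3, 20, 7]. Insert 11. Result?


Append 11: [48, 22, 37, 3, 20, 7, 11]
Bubble up: no swaps needed
Result: [48, 22, 37, 3, 20, 7, 11]


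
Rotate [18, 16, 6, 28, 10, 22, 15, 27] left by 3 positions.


Left rotate by 3: [28, 10, 22, 15, 27, 18, 16, 6]


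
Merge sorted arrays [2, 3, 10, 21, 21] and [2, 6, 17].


Compare heads, take smaller each step.
Merged: [2, 2, 3, 6, 10, 17, 21, 21]


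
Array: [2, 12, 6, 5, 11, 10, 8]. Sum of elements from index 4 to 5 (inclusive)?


Prefix sums: [0, 2, 14, 20, 25, 36, 46, 54]
Sum[4..5] = prefix[6] - prefix[4] = 46 - 25 = 21


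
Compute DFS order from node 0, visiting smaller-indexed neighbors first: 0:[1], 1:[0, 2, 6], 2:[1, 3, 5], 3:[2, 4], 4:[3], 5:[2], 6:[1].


DFS stack-based: start with [0]
Visit order: [0, 1, 2, 3, 4, 5, 6]


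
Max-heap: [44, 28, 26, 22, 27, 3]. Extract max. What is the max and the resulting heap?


Max = 44
Replace root with last, heapify down
Resulting heap: [28, 27, 26, 22, 3]


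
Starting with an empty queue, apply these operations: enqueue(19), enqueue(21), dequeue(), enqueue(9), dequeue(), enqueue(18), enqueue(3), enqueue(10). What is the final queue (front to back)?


enqueue(19) -> [19]
enqueue(21) -> [19, 21]
dequeue() returns 19 -> [21]
enqueue(9) -> [21, 9]
dequeue() returns 21 -> [9]
enqueue(18) -> [9, 18]
enqueue(3) -> [9, 18, 3]
enqueue(10) -> [9, 18, 3, 10]
Final queue (front to back): [9, 18, 3, 10]


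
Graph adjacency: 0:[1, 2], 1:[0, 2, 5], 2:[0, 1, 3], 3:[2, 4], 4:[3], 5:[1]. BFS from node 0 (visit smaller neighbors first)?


BFS queue: start with [0]
Visit order: [0, 1, 2, 5, 3, 4]


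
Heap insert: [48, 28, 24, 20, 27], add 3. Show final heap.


Append 3: [48, 28, 24, 20, 27, 3]
Bubble up: no swaps needed
Result: [48, 28, 24, 20, 27, 3]


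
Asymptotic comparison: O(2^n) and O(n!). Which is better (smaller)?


exponential grows slower than factorial
O(2^n) is asymptotically smaller; O(n!) grows faster


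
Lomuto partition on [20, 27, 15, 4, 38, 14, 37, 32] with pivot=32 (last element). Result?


Elements <= 32 go left of pivot.
Result: [20, 27, 15, 4, 14, 32, 37, 38], pivot at index 5


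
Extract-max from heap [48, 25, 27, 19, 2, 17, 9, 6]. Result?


Max = 48
Replace root with last, heapify down
Resulting heap: [27, 25, 17, 19, 2, 6, 9]


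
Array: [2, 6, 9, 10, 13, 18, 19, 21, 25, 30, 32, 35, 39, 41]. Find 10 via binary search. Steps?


Search for 10:
[0,13] mid=6 arr[6]=19
[0,5] mid=2 arr[2]=9
[3,5] mid=4 arr[4]=13
[3,3] mid=3 arr[3]=10
Total: 4 comparisons


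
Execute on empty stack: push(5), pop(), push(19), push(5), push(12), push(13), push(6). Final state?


push(5) -> [5]
pop() returns 5 -> []
push(19) -> [19]
push(5) -> [19, 5]
push(12) -> [19, 5, 12]
push(13) -> [19, 5, 12, 13]
push(6) -> [19, 5, 12, 13, 6]
Final stack (bottom to top): [19, 5, 12, 13, 6]


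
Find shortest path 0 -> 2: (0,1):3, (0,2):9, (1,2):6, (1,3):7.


Dijkstra from 0:
Distances: {0: 0, 1: 3, 2: 9, 3: 10}
Shortest distance to 2 = 9, path = [0, 2]


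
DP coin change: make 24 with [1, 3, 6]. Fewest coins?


dp[0]=0; dp[i]=1+min(dp[i-c] for c in coins)
...dp[19]=4, dp[20]=5, dp[21]=4, dp[22]=5, dp[23]=6, dp[24]=4
Minimum coins for 24 = 4


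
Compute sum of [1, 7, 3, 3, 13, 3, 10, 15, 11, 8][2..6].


Prefix sums: [0, 1, 8, 11, 14, 27, 30, 40, 55, 66, 74]
Sum[2..6] = prefix[7] - prefix[2] = 40 - 8 = 32


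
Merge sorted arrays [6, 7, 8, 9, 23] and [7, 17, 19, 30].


Compare heads, take smaller each step.
Merged: [6, 7, 7, 8, 9, 17, 19, 23, 30]


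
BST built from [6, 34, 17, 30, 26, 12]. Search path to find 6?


BST root = 6
Search for 6: compare at each node
Path: [6]


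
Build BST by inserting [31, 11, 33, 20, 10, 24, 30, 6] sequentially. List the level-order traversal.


Root = 31; build tree by BST insertion.
Level-Order traversal: [31, 11, 33, 10, 20, 6, 24, 30]


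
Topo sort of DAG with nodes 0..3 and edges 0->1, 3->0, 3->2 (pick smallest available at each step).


Kahn's algorithm, process smallest node first
Order: [3, 0, 1, 2]


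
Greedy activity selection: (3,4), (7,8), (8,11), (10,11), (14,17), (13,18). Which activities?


Greedy: pick earliest-ending, then skip overlaps.
Selected (4 activities): [(3, 4), (7, 8), (8, 11), (14, 17)]


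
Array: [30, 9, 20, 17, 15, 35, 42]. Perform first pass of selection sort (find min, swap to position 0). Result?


After one pass: [9, 30, 20, 17, 15, 35, 42]


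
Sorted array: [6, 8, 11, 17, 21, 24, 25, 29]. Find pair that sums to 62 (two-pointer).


Two pointers: lo=0, hi=7
No pair sums to 62


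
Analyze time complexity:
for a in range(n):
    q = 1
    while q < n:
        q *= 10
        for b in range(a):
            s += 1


Per nesting level: O(n) * O(log n) * O(n) [triangular over a] = O(n^2 log n)
Complexity: O(n^2 log n)


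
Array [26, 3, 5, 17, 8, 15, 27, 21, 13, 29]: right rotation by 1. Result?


Right rotate by 1: [29, 26, 3, 5, 17, 8, 15, 27, 21, 13]


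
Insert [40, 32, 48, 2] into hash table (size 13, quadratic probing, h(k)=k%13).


Insertions: 40->slot 1; 32->slot 6; 48->slot 9; 2->slot 2
Table: [None, 40, 2, None, None, None, 32, None, None, 48, None, None, None]


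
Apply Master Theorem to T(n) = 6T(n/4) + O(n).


a=6, b=4, c=1. log_4(6)=1.292 > c=1. Case 1: O(n^log_b(a)) = O(n^1.292)
Complexity: O(n^1.292)


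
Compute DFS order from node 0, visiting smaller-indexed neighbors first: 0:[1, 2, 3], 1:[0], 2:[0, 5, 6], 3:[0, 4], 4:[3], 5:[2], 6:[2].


DFS stack-based: start with [0]
Visit order: [0, 1, 2, 5, 6, 3, 4]


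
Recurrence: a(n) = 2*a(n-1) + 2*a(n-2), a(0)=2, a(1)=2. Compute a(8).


Build bottom-up:
...a(6)=416, a(7)=1136, a(8)=2*1136+2*416=3104


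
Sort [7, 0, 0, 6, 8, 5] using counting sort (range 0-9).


Count array: [2, 0, 0, 0, 0, 1, 1, 1, 1, 0]
Reconstruct: [0, 0, 5, 6, 7, 8]


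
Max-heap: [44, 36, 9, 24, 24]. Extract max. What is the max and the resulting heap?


Max = 44
Replace root with last, heapify down
Resulting heap: [36, 24, 9, 24]


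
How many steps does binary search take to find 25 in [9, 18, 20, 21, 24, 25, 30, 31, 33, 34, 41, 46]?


Search for 25:
[0,11] mid=5 arr[5]=25
Total: 1 comparisons


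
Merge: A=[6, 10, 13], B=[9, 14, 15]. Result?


Compare heads, take smaller each step.
Merged: [6, 9, 10, 13, 14, 15]


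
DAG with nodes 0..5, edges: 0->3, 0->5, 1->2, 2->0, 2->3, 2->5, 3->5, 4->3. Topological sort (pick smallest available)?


Kahn's algorithm, process smallest node first
Order: [1, 2, 0, 4, 3, 5]


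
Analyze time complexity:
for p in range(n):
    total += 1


Per nesting level: O(n) = O(n)
Complexity: O(n)


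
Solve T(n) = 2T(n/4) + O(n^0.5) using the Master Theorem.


a=2, b=4, c=0.5. log_4(2)=0.5 = c=0.5. Case 2: O(n^c log n) = O(sqrt(n) log n)
Complexity: O(sqrt(n) log n)


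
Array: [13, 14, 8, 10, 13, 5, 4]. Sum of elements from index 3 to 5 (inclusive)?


Prefix sums: [0, 13, 27, 35, 45, 58, 63, 67]
Sum[3..5] = prefix[6] - prefix[3] = 63 - 35 = 28


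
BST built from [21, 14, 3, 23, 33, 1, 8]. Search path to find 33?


BST root = 21
Search for 33: compare at each node
Path: [21, 23, 33]


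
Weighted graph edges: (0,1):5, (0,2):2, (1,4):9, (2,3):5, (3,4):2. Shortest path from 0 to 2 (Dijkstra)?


Dijkstra from 0:
Distances: {0: 0, 1: 5, 2: 2, 3: 7, 4: 9}
Shortest distance to 2 = 2, path = [0, 2]


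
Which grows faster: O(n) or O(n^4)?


linear grows slower than quartic
O(n) is asymptotically smaller; O(n^4) grows faster


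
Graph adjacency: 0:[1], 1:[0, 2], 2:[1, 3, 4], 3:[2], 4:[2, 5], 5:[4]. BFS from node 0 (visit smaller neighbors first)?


BFS queue: start with [0]
Visit order: [0, 1, 2, 3, 4, 5]


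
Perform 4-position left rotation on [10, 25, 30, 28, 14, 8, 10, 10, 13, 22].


Left rotate by 4: [14, 8, 10, 10, 13, 22, 10, 25, 30, 28]


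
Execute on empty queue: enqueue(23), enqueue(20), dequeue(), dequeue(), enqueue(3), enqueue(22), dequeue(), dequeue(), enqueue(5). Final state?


enqueue(23) -> [23]
enqueue(20) -> [23, 20]
dequeue() returns 23 -> [20]
dequeue() returns 20 -> []
enqueue(3) -> [3]
enqueue(22) -> [3, 22]
dequeue() returns 3 -> [22]
dequeue() returns 22 -> []
enqueue(5) -> [5]
Final queue (front to back): [5]


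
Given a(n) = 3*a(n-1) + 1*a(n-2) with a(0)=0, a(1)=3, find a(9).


Build bottom-up:
...a(7)=3567, a(8)=11781, a(9)=3*11781+1*3567=38910


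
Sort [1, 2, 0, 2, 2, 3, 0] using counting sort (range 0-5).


Count array: [2, 1, 3, 1, 0, 0]
Reconstruct: [0, 0, 1, 2, 2, 2, 3]


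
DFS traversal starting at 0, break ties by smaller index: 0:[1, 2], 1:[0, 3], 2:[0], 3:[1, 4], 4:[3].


DFS stack-based: start with [0]
Visit order: [0, 1, 3, 4, 2]


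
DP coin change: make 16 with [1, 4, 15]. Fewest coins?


dp[0]=0; dp[i]=1+min(dp[i-c] for c in coins)
...dp[11]=5, dp[12]=3, dp[13]=4, dp[14]=5, dp[15]=1, dp[16]=2
Minimum coins for 16 = 2


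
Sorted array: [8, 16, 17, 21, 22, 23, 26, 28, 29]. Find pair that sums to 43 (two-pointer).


Two pointers: lo=0, hi=8
Found pair: (17, 26) summing to 43


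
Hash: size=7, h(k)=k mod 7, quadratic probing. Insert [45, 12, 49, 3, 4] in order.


Insertions: 45->slot 3; 12->slot 5; 49->slot 0; 3->slot 4; 4->slot 1
Table: [49, 4, None, 45, 3, 12, None]


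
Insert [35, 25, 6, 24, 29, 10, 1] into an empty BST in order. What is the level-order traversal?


Root = 35; build tree by BST insertion.
Level-Order traversal: [35, 25, 6, 29, 1, 24, 10]


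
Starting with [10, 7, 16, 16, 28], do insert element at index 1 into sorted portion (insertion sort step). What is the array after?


After one pass: [7, 10, 16, 16, 28]


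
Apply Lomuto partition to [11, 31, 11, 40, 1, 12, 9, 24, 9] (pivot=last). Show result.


Elements <= 9 go left of pivot.
Result: [1, 9, 9, 40, 11, 12, 31, 24, 11], pivot at index 2


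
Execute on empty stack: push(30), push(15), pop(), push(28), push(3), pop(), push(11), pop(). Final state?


push(30) -> [30]
push(15) -> [30, 15]
pop() returns 15 -> [30]
push(28) -> [30, 28]
push(3) -> [30, 28, 3]
pop() returns 3 -> [30, 28]
push(11) -> [30, 28, 11]
pop() returns 11 -> [30, 28]
Final stack (bottom to top): [30, 28]


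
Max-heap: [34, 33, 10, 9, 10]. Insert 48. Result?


Append 48: [34, 33, 10, 9, 10, 48]
Bubble up: swap idx 5(48) with idx 2(10); swap idx 2(48) with idx 0(34)
Result: [48, 33, 34, 9, 10, 10]


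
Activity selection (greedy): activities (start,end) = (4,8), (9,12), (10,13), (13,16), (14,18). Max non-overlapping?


Greedy: pick earliest-ending, then skip overlaps.
Selected (3 activities): [(4, 8), (9, 12), (13, 16)]


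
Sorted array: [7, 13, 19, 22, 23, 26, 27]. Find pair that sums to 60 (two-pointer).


Two pointers: lo=0, hi=6
No pair sums to 60


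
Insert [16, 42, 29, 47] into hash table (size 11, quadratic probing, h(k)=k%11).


Insertions: 16->slot 5; 42->slot 9; 29->slot 7; 47->slot 3
Table: [None, None, None, 47, None, 16, None, 29, None, 42, None]


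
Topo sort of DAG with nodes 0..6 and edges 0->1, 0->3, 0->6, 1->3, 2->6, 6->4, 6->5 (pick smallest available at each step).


Kahn's algorithm, process smallest node first
Order: [0, 1, 2, 3, 6, 4, 5]


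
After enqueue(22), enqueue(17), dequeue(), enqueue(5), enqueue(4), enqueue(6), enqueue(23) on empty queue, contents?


enqueue(22) -> [22]
enqueue(17) -> [22, 17]
dequeue() returns 22 -> [17]
enqueue(5) -> [17, 5]
enqueue(4) -> [17, 5, 4]
enqueue(6) -> [17, 5, 4, 6]
enqueue(23) -> [17, 5, 4, 6, 23]
Final queue (front to back): [17, 5, 4, 6, 23]


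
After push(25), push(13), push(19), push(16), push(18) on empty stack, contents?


push(25) -> [25]
push(13) -> [25, 13]
push(19) -> [25, 13, 19]
push(16) -> [25, 13, 19, 16]
push(18) -> [25, 13, 19, 16, 18]
Final stack (bottom to top): [25, 13, 19, 16, 18]


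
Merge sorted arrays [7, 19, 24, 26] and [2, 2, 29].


Compare heads, take smaller each step.
Merged: [2, 2, 7, 19, 24, 26, 29]


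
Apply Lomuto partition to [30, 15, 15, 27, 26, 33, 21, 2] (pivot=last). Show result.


Elements <= 2 go left of pivot.
Result: [2, 15, 15, 27, 26, 33, 21, 30], pivot at index 0


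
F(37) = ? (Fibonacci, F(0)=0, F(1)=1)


F(n)=F(n-1)+F(n-2)
...F(35)=9227465, F(36)=14930352, F(37)=24157817


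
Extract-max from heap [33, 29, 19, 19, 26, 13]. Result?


Max = 33
Replace root with last, heapify down
Resulting heap: [29, 26, 19, 19, 13]


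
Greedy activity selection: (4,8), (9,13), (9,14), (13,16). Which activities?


Greedy: pick earliest-ending, then skip overlaps.
Selected (3 activities): [(4, 8), (9, 13), (13, 16)]


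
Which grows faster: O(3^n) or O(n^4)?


quartic grows slower than exponential (base 3)
O(n^4) is asymptotically smaller; O(3^n) grows faster


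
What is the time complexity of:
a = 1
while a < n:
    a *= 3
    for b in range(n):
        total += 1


Per nesting level: O(log n) * O(n) = O(n log n)
Complexity: O(n log n)


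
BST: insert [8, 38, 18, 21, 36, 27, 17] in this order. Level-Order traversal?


Root = 8; build tree by BST insertion.
Level-Order traversal: [8, 38, 18, 17, 21, 36, 27]


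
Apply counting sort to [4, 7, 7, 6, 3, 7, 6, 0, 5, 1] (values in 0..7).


Count array: [1, 1, 0, 1, 1, 1, 2, 3]
Reconstruct: [0, 1, 3, 4, 5, 6, 6, 7, 7, 7]


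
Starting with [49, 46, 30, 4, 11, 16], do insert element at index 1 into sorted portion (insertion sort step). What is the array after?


After one pass: [46, 49, 30, 4, 11, 16]


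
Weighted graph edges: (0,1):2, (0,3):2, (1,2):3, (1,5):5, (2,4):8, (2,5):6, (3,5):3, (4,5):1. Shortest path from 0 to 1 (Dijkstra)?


Dijkstra from 0:
Distances: {0: 0, 1: 2, 2: 5, 3: 2, 4: 6, 5: 5}
Shortest distance to 1 = 2, path = [0, 1]


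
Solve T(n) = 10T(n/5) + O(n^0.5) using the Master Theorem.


a=10, b=5, c=0.5. log_5(10)=1.431 > c=0.5. Case 1: O(n^log_b(a)) = O(n^1.431)
Complexity: O(n^1.431)


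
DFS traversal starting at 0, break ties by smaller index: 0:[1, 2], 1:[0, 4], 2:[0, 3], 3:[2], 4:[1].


DFS stack-based: start with [0]
Visit order: [0, 1, 4, 2, 3]


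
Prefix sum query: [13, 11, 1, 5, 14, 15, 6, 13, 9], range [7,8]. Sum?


Prefix sums: [0, 13, 24, 25, 30, 44, 59, 65, 78, 87]
Sum[7..8] = prefix[9] - prefix[7] = 87 - 65 = 22


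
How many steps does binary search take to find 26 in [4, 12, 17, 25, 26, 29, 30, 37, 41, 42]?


Search for 26:
[0,9] mid=4 arr[4]=26
Total: 1 comparisons


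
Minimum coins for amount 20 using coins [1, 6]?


dp[0]=0; dp[i]=1+min(dp[i-c] for c in coins)
...dp[15]=5, dp[16]=6, dp[17]=7, dp[18]=3, dp[19]=4, dp[20]=5
Minimum coins for 20 = 5


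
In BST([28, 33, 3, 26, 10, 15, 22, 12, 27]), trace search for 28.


BST root = 28
Search for 28: compare at each node
Path: [28]


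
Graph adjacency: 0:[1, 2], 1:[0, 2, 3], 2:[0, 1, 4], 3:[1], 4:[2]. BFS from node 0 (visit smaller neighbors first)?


BFS queue: start with [0]
Visit order: [0, 1, 2, 3, 4]


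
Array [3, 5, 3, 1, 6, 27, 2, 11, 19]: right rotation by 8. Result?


Right rotate by 8: [5, 3, 1, 6, 27, 2, 11, 19, 3]


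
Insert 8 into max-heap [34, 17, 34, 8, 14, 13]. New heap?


Append 8: [34, 17, 34, 8, 14, 13, 8]
Bubble up: no swaps needed
Result: [34, 17, 34, 8, 14, 13, 8]


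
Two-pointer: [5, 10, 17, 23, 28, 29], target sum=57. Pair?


Two pointers: lo=0, hi=5
Found pair: (28, 29) summing to 57


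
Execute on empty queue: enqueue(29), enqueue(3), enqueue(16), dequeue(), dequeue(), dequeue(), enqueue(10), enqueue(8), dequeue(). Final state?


enqueue(29) -> [29]
enqueue(3) -> [29, 3]
enqueue(16) -> [29, 3, 16]
dequeue() returns 29 -> [3, 16]
dequeue() returns 3 -> [16]
dequeue() returns 16 -> []
enqueue(10) -> [10]
enqueue(8) -> [10, 8]
dequeue() returns 10 -> [8]
Final queue (front to back): [8]


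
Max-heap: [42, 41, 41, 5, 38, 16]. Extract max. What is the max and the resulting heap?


Max = 42
Replace root with last, heapify down
Resulting heap: [41, 38, 41, 5, 16]


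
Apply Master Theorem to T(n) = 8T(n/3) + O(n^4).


a=8, b=3, c=4. log_3(8)=1.893 < c=4. Case 3: O(n^c) = O(n^4)
Complexity: O(n^4)


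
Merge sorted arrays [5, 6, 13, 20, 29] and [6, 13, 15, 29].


Compare heads, take smaller each step.
Merged: [5, 6, 6, 13, 13, 15, 20, 29, 29]


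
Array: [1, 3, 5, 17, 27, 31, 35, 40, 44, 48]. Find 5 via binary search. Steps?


Search for 5:
[0,9] mid=4 arr[4]=27
[0,3] mid=1 arr[1]=3
[2,3] mid=2 arr[2]=5
Total: 3 comparisons


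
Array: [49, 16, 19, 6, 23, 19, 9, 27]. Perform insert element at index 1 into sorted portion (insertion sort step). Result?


After one pass: [16, 49, 19, 6, 23, 19, 9, 27]


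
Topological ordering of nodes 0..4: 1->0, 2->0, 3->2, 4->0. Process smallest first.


Kahn's algorithm, process smallest node first
Order: [1, 3, 2, 4, 0]


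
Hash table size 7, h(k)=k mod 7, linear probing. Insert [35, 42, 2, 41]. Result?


Insertions: 35->slot 0; 42->slot 1; 2->slot 2; 41->slot 6
Table: [35, 42, 2, None, None, None, 41]


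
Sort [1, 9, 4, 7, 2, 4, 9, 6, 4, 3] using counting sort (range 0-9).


Count array: [0, 1, 1, 1, 3, 0, 1, 1, 0, 2]
Reconstruct: [1, 2, 3, 4, 4, 4, 6, 7, 9, 9]


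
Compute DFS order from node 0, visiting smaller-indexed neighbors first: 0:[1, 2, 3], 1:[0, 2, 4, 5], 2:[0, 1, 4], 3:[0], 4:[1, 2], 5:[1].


DFS stack-based: start with [0]
Visit order: [0, 1, 2, 4, 5, 3]


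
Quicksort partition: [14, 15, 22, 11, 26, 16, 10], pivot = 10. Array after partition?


Elements <= 10 go left of pivot.
Result: [10, 15, 22, 11, 26, 16, 14], pivot at index 0


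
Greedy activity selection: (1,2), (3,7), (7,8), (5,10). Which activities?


Greedy: pick earliest-ending, then skip overlaps.
Selected (3 activities): [(1, 2), (3, 7), (7, 8)]


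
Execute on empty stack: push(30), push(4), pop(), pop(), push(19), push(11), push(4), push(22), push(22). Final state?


push(30) -> [30]
push(4) -> [30, 4]
pop() returns 4 -> [30]
pop() returns 30 -> []
push(19) -> [19]
push(11) -> [19, 11]
push(4) -> [19, 11, 4]
push(22) -> [19, 11, 4, 22]
push(22) -> [19, 11, 4, 22, 22]
Final stack (bottom to top): [19, 11, 4, 22, 22]


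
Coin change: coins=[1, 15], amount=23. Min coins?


dp[0]=0; dp[i]=1+min(dp[i-c] for c in coins)
...dp[18]=4, dp[19]=5, dp[20]=6, dp[21]=7, dp[22]=8, dp[23]=9
Minimum coins for 23 = 9


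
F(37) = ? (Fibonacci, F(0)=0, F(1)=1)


F(n)=F(n-1)+F(n-2)
...F(35)=9227465, F(36)=14930352, F(37)=24157817


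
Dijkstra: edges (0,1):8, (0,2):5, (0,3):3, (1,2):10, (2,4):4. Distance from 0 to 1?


Dijkstra from 0:
Distances: {0: 0, 1: 8, 2: 5, 3: 3, 4: 9}
Shortest distance to 1 = 8, path = [0, 1]


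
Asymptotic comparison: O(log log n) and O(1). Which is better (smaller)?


constant grows slower than double-logarithmic
O(1) is asymptotically smaller; O(log log n) grows faster


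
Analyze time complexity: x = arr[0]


Analysis: constant-time operation, no loop
Complexity: O(1)


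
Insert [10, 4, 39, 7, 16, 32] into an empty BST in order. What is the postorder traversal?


Root = 10; build tree by BST insertion.
Postorder traversal: [7, 4, 32, 16, 39, 10]


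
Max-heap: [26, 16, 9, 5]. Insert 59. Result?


Append 59: [26, 16, 9, 5, 59]
Bubble up: swap idx 4(59) with idx 1(16); swap idx 1(59) with idx 0(26)
Result: [59, 26, 9, 5, 16]


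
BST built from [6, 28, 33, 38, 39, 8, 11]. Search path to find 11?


BST root = 6
Search for 11: compare at each node
Path: [6, 28, 8, 11]


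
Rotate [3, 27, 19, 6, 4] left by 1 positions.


Left rotate by 1: [27, 19, 6, 4, 3]


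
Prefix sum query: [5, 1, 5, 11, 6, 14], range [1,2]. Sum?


Prefix sums: [0, 5, 6, 11, 22, 28, 42]
Sum[1..2] = prefix[3] - prefix[1] = 11 - 5 = 6


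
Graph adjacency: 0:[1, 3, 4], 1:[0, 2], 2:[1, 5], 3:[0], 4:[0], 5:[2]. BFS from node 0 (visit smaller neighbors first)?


BFS queue: start with [0]
Visit order: [0, 1, 3, 4, 2, 5]


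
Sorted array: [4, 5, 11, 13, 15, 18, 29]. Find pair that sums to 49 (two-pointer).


Two pointers: lo=0, hi=6
No pair sums to 49


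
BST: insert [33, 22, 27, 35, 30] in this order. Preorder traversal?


Root = 33; build tree by BST insertion.
Preorder traversal: [33, 22, 27, 30, 35]


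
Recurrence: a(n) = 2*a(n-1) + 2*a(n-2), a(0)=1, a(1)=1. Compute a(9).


Build bottom-up:
...a(7)=568, a(8)=1552, a(9)=2*1552+2*568=4240


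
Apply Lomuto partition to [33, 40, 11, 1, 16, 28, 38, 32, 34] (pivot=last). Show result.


Elements <= 34 go left of pivot.
Result: [33, 11, 1, 16, 28, 32, 34, 40, 38], pivot at index 6


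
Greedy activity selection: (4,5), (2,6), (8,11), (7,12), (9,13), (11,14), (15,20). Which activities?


Greedy: pick earliest-ending, then skip overlaps.
Selected (4 activities): [(4, 5), (8, 11), (11, 14), (15, 20)]
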